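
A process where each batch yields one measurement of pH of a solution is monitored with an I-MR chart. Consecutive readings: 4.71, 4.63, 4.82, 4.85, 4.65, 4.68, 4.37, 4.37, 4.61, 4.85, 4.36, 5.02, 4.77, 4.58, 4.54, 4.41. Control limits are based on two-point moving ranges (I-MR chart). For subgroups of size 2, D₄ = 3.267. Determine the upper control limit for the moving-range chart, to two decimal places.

Moving ranges: 0.08, 0.19, 0.03, 0.20, 0.03, 0.31, 0.00, 0.24, 0.24, 0.49, 0.66, 0.25, 0.19, 0.04, 0.13; M̄R̄ = 3.0800 / 15 = 0.2053
UCL_MR = D₄·M̄R̄ = 3.267 × 0.2053 = 0.6708

0.67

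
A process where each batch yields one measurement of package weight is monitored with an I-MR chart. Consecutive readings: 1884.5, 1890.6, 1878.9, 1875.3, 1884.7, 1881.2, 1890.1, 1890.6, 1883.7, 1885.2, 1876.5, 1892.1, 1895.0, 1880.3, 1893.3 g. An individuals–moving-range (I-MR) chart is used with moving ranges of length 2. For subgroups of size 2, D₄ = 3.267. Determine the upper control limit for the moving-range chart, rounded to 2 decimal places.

Moving ranges: 6.1, 11.7, 3.6, 9.4, 3.5, 8.9, 0.5, 6.9, 1.5, 8.7, 15.6, 2.9, 14.7, 13.0; M̄R̄ = 107.0000 / 14 = 7.6429
UCL_MR = D₄·M̄R̄ = 3.267 × 7.6429 = 24.9692

24.97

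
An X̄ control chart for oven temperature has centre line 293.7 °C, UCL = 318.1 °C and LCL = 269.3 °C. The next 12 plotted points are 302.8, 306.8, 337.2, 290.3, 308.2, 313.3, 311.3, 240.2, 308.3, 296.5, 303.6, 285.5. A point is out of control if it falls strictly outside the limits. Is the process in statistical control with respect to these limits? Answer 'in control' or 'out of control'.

out of control

Compare each point to [269.3, 318.1]: sample 3 = 337.2 > UCL; sample 8 = 240.2 < LCL.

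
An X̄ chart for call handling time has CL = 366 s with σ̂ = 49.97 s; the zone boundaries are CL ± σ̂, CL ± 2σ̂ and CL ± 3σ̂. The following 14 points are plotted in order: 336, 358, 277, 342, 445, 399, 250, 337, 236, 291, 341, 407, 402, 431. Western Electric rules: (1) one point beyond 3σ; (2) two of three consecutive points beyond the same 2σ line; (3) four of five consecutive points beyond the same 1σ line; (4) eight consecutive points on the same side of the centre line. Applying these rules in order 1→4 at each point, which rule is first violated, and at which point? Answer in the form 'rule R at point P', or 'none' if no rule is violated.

Zone of each point (C = within 1σ̂, B = 1σ̂–2σ̂, A = 2σ̂–3σ̂, * = beyond 3σ̂; sign = side of CL): 1:-C, 2:-C, 3:-B, 4:-C, 5:+B, 6:+C, 7:-A, 8:-C, 9:-A, 10:-B, 11:-C, 12:+C, 13:+C, 14:+B
Rule 2 (two of three consecutive points beyond the same 2σ limit) is satisfied at point 9.

rule 2 at point 9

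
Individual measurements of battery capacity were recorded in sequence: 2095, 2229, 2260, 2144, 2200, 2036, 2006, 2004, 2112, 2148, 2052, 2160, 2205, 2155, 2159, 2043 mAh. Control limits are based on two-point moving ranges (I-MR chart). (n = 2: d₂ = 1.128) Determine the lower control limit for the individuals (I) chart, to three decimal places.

1931.174

X̄ = (2095 + 2229 + 2260 + 2144 + 2200 + 2036 + 2006 + 2004 + 2112 + 2148 + 2052 + 2160 + 2205 + 2155 + 2159 + 2043) / 16 = 2125.5000
Moving ranges: 134, 31, 116, 56, 164, 30, 2, 108, 36, 96, 108, 45, 50, 4, 116; M̄R̄ = 1096.0000 / 15 = 73.0667
LCL = X̄ − 3·M̄R̄/d₂ = 2125.5000 − 3 × 73.0667 / 1.128 = 1931.1738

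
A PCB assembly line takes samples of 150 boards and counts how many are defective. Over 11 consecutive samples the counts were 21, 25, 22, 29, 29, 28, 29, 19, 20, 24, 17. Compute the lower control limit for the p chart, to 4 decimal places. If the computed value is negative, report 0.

0.0697

p̄ = Σdᵢ / (k·n) = 263 / (11 × 150) = 0.15939
LCL = p̄ − 3·√(p̄(1−p̄)/n) = 0.15939 − 3 × 0.02989 = 0.06973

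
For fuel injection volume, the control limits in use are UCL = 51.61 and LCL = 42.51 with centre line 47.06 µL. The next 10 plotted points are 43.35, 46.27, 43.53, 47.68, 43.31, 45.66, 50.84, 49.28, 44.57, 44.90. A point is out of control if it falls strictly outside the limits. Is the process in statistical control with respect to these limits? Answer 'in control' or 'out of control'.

in control

All 10 points lie within [42.51, 51.61].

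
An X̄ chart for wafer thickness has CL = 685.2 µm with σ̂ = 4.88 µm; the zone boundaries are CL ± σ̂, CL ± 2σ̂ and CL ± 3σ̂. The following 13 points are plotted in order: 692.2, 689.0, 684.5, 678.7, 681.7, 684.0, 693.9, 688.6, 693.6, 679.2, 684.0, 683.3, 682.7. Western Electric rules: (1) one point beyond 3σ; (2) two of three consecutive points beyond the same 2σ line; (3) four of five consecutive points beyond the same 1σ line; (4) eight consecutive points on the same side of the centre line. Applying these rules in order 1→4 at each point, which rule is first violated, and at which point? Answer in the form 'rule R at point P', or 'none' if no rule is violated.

none

Zone of each point (C = within 1σ̂, B = 1σ̂–2σ̂, A = 2σ̂–3σ̂, * = beyond 3σ̂; sign = side of CL): 1:+B, 2:+C, 3:-C, 4:-B, 5:-C, 6:-C, 7:+B, 8:+C, 9:+B, 10:-B, 11:-C, 12:-C, 13:-C
No rule fires across all 13 points.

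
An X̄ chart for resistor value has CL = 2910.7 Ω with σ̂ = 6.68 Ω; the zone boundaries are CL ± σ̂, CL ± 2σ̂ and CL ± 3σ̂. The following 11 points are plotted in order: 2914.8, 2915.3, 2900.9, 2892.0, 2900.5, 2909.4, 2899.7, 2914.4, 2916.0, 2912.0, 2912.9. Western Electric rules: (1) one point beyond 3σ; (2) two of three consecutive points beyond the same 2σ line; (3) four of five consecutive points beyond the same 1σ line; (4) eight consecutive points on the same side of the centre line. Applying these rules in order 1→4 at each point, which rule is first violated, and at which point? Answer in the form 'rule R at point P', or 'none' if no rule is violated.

Zone of each point (C = within 1σ̂, B = 1σ̂–2σ̂, A = 2σ̂–3σ̂, * = beyond 3σ̂; sign = side of CL): 1:+C, 2:+C, 3:-B, 4:-A, 5:-B, 6:-C, 7:-B, 8:+C, 9:+C, 10:+C, 11:+C
Rule 3 (four of five consecutive points beyond the same 1σ limit) is satisfied at point 7.

rule 3 at point 7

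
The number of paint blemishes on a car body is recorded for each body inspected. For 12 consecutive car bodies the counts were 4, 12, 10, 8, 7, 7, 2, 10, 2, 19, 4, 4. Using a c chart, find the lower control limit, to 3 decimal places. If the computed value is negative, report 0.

0.000

c̄ = (4 + 12 + 10 + 8 + 7 + 7 + 2 + 10 + 2 + 19 + 4 + 4) / 12 = 89 / 12 = 7.4167
LCL = c̄ − 3√c̄ = 7.4167 − 3 × 2.7234 = -0.7534 → 0 (cannot be negative)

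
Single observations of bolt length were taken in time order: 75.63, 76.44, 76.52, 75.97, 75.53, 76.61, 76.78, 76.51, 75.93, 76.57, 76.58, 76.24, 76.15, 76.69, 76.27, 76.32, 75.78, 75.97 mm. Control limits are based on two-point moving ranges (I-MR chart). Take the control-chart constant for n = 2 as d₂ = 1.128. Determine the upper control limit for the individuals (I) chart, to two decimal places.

77.31

X̄ = (75.63 + 76.44 + 76.52 + 75.97 + 75.53 + 76.61 + 76.78 + 76.51 + 75.93 + 76.57 + 76.58 + 76.24 + 76.15 + 76.69 + 76.27 + 76.32 + 75.78 + 75.97) / 18 = 76.2494
Moving ranges: 0.81, 0.08, 0.55, 0.44, 1.08, 0.17, 0.27, 0.58, 0.64, 0.01, 0.34, 0.09, 0.54, 0.42, 0.05, 0.54, 0.19; M̄R̄ = 6.8000 / 17 = 0.4000
UCL = X̄ + 3·M̄R̄/d₂ = 76.2494 + 3 × 0.4000 / 1.128 = 77.3133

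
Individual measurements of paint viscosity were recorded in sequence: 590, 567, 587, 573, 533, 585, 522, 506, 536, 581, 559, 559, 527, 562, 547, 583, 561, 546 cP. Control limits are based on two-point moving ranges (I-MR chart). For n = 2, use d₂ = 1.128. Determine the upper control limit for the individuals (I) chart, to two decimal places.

631.98

X̄ = (590 + 567 + 587 + 573 + 533 + 585 + 522 + 506 + 536 + 581 + 559 + 559 + 527 + 562 + 547 + 583 + 561 + 546) / 18 = 556.8889
Moving ranges: 23, 20, 14, 40, 52, 63, 16, 30, 45, 22, 0, 32, 35, 15, 36, 22, 15; M̄R̄ = 480.0000 / 17 = 28.2353
UCL = X̄ + 3·M̄R̄/d₂ = 556.8889 + 3 × 28.2353 / 1.128 = 631.9828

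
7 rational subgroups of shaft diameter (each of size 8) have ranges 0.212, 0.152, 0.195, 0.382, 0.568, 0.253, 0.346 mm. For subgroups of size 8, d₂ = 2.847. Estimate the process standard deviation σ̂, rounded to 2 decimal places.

0.11

R̄ = (0.212 + 0.152 + 0.195 + 0.382 + 0.568 + 0.253 + 0.346) / 7 = 0.3011
σ̂ = R̄ / d₂ = 0.3011 / 2.847 = 0.1058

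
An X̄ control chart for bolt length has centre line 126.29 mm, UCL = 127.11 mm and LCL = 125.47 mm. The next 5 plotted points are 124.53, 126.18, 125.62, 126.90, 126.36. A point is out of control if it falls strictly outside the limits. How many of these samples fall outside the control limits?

Compare each point to [125.47, 127.11]: sample 1 = 124.53 < LCL.

1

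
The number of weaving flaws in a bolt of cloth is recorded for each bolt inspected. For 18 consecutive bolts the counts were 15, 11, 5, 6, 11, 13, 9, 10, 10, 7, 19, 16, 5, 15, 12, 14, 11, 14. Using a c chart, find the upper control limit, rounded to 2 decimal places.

21.35

c̄ = (15 + 11 + 5 + 6 + 11 + 13 + 9 + 10 + 10 + 7 + 19 + 16 + 5 + 15 + 12 + 14 + 11 + 14) / 18 = 203 / 18 = 11.2778
UCL = c̄ + 3√c̄ = 11.2778 + 3 × √11.2778 = 11.2778 + 3 × 3.3582 = 21.3525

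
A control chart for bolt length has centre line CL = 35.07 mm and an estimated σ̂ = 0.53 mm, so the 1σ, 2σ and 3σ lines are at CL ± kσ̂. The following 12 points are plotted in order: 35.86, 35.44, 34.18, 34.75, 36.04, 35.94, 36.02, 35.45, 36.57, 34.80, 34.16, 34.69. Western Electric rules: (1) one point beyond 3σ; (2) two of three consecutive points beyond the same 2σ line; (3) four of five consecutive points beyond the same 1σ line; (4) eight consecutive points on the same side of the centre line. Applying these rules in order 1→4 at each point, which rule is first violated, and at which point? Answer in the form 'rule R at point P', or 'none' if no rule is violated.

rule 3 at point 9

Zone of each point (C = within 1σ̂, B = 1σ̂–2σ̂, A = 2σ̂–3σ̂, * = beyond 3σ̂; sign = side of CL): 1:+B, 2:+C, 3:-B, 4:-C, 5:+B, 6:+B, 7:+B, 8:+C, 9:+A, 10:-C, 11:-B, 12:-C
Rule 3 (four of five consecutive points beyond the same 1σ limit) is satisfied at point 9.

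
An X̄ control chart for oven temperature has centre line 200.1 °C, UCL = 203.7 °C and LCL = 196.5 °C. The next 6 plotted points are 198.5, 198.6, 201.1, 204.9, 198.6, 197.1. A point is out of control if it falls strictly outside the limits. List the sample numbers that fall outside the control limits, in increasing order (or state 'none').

Compare each point to [196.5, 203.7]: sample 4 = 204.9 > UCL.

4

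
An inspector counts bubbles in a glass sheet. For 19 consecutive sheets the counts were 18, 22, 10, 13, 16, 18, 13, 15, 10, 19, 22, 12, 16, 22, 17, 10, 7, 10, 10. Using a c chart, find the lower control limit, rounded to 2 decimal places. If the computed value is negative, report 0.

c̄ = (18 + 22 + 10 + 13 + 16 + 18 + 13 + 15 + 10 + 19 + 22 + 12 + 16 + 22 + 17 + 10 + 7 + 10 + 10) / 19 = 280 / 19 = 14.7368
LCL = c̄ − 3√c̄ = 14.7368 − 3 × 3.8389 = 3.2203

3.22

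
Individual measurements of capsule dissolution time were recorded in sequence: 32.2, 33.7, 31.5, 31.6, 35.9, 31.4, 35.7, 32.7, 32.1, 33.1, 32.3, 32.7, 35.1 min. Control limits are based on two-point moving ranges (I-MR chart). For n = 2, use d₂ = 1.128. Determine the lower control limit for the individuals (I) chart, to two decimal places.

X̄ = (32.2 + 33.7 + 31.5 + 31.6 + 35.9 + 31.4 + 35.7 + 32.7 + 32.1 + 33.1 + 32.3 + 32.7 + 35.1) / 13 = 33.0769
Moving ranges: 1.5, 2.2, 0.1, 4.3, 4.5, 4.3, 3.0, 0.6, 1.0, 0.8, 0.4, 2.4; M̄R̄ = 25.1000 / 12 = 2.0917
LCL = X̄ − 3·M̄R̄/d₂ = 33.0769 − 3 × 2.0917 / 1.128 = 27.5140

27.51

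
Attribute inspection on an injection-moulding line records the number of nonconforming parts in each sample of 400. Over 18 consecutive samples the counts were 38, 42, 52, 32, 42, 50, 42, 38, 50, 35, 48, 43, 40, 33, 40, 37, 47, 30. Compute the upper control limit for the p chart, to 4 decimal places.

p̄ = Σdᵢ / (k·n) = 739 / (18 × 400) = 0.10264
UCL = p̄ + 3·√(p̄(1−p̄)/n) = 0.10264 + 3 × √(0.10264×0.89736/400) = 0.10264 + 3 × 0.01517 = 0.14816

0.1482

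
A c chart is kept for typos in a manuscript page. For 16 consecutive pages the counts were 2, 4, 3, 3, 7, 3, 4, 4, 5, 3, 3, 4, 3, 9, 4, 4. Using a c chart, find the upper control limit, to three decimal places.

10.109

c̄ = (2 + 4 + 3 + 3 + 7 + 3 + 4 + 4 + 5 + 3 + 3 + 4 + 3 + 9 + 4 + 4) / 16 = 65 / 16 = 4.0625
UCL = c̄ + 3√c̄ = 4.0625 + 3 × √4.0625 = 4.0625 + 3 × 2.0156 = 10.1092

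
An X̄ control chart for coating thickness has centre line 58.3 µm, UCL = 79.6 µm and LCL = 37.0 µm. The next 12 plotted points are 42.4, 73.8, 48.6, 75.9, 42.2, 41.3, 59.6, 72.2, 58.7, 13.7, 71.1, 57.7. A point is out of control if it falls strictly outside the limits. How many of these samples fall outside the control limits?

Compare each point to [37.0, 79.6]: sample 10 = 13.7 < LCL.

1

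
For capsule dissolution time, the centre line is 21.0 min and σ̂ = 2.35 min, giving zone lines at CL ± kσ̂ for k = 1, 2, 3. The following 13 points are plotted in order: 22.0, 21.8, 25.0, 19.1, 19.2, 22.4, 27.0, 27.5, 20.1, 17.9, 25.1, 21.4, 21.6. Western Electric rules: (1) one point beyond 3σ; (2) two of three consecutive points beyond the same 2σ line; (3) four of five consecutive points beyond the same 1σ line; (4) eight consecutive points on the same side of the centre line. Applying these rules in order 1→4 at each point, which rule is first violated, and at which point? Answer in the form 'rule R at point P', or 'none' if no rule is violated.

rule 2 at point 8

Zone of each point (C = within 1σ̂, B = 1σ̂–2σ̂, A = 2σ̂–3σ̂, * = beyond 3σ̂; sign = side of CL): 1:+C, 2:+C, 3:+B, 4:-C, 5:-C, 6:+C, 7:+A, 8:+A, 9:-C, 10:-B, 11:+B, 12:+C, 13:+C
Rule 2 (two of three consecutive points beyond the same 2σ limit) is satisfied at point 8.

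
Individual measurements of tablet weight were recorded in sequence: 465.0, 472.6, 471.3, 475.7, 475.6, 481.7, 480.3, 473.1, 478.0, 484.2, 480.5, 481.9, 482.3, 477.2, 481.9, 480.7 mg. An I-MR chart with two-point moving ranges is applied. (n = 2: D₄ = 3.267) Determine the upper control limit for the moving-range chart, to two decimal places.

12.13

Moving ranges: 7.6, 1.3, 4.4, 0.1, 6.1, 1.4, 7.2, 4.9, 6.2, 3.7, 1.4, 0.4, 5.1, 4.7, 1.2; M̄R̄ = 55.7000 / 15 = 3.7133
UCL_MR = D₄·M̄R̄ = 3.267 × 3.7133 = 12.1315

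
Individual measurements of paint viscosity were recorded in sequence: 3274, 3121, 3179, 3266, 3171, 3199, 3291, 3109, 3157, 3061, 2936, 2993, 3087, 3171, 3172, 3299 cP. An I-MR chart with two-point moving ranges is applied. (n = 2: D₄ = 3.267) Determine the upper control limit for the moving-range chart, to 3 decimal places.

Moving ranges: 153, 58, 87, 95, 28, 92, 182, 48, 96, 125, 57, 94, 84, 1, 127; M̄R̄ = 1327.0000 / 15 = 88.4667
UCL_MR = D₄·M̄R̄ = 3.267 × 88.4667 = 289.0206

289.021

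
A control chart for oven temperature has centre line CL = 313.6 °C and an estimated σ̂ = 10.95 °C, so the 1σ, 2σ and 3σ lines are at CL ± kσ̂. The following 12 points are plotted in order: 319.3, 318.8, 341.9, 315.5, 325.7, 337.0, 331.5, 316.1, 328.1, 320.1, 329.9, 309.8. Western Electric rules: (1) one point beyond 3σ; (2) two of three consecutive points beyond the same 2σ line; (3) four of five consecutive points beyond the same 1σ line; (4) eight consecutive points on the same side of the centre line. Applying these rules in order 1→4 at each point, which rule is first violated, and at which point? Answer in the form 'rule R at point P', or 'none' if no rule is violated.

rule 3 at point 7

Zone of each point (C = within 1σ̂, B = 1σ̂–2σ̂, A = 2σ̂–3σ̂, * = beyond 3σ̂; sign = side of CL): 1:+C, 2:+C, 3:+A, 4:+C, 5:+B, 6:+A, 7:+B, 8:+C, 9:+B, 10:+C, 11:+B, 12:-C
Rule 3 (four of five consecutive points beyond the same 1σ limit) is satisfied at point 7.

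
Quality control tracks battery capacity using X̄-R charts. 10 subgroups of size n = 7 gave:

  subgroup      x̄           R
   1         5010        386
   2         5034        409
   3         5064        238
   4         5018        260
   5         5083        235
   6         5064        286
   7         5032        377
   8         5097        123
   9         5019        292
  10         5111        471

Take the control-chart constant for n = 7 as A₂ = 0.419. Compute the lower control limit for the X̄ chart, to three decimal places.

4924.274

X̄̄ = (5010 + 5034 + 5064 + 5018 + 5083 + 5064 + 5032 + 5097 + 5019 + 5111) / 10 = 50532.0000 / 10 = 5053.2000
R̄ = (386 + 409 + 238 + 260 + 235 + 286 + 377 + 123 + 292 + 471) / 10 = 3077.0000 / 10 = 307.7000
LCL = X̄̄ − A₂·R̄ = 5053.2000 − 0.419 × 307.7000 = 4924.2737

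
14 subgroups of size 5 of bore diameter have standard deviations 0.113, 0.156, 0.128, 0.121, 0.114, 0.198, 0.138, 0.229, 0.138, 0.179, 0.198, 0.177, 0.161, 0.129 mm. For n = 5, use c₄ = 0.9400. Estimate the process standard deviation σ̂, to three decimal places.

0.166

s̄ = (0.113 + 0.156 + 0.128 + 0.121 + 0.114 + 0.198 + 0.138 + 0.229 + 0.138 + 0.179 + 0.198 + 0.177 + 0.161 + 0.129) / 14 = 0.1556
σ̂ = s̄ / c₄ = 0.1556 / 0.9400 = 0.1656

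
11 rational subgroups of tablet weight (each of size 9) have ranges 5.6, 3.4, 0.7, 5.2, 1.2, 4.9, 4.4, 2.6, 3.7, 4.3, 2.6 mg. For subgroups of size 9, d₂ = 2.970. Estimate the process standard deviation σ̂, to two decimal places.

1.18

R̄ = (5.6 + 3.4 + 0.7 + 5.2 + 1.2 + 4.9 + 4.4 + 2.6 + 3.7 + 4.3 + 2.6) / 11 = 3.5091
σ̂ = R̄ / d₂ = 3.5091 / 2.970 = 1.1815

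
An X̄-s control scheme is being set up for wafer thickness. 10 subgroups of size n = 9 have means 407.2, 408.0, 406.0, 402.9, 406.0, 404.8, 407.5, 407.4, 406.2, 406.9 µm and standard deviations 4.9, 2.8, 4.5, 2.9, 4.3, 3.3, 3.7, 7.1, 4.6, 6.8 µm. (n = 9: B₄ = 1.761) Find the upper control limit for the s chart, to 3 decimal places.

7.907

s̄ = (4.9 + 2.8 + 4.5 + 2.9 + 4.3 + 3.3 + 3.7 + 7.1 + 4.6 + 6.8) / 10 = 4.4900
UCL_s = B₄·s̄ = 1.761 × 4.4900 = 7.9069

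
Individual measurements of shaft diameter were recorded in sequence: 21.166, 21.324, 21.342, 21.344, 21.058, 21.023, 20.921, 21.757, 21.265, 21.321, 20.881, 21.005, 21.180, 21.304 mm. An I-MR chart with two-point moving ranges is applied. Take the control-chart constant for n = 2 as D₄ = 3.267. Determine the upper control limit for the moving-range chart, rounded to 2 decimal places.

0.72

Moving ranges: 0.158, 0.018, 0.002, 0.286, 0.035, 0.102, 0.836, 0.492, 0.056, 0.440, 0.124, 0.175, 0.124; M̄R̄ = 2.8480 / 13 = 0.2191
UCL_MR = D₄·M̄R̄ = 3.267 × 0.2191 = 0.7157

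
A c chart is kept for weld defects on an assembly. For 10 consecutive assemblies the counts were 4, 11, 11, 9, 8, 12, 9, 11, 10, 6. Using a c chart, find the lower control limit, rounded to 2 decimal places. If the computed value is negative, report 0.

c̄ = (4 + 11 + 11 + 9 + 8 + 12 + 9 + 11 + 10 + 6) / 10 = 91 / 10 = 9.1000
LCL = c̄ − 3√c̄ = 9.1000 − 3 × 3.0166 = 0.0501

0.05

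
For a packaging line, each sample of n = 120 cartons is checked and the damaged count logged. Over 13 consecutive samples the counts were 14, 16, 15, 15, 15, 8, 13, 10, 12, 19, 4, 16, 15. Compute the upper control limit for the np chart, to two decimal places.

p̄ = Σdᵢ / (k·n) = 172 / (13 × 120) = 0.11026
UCL = np̄ + 3·√(np̄(1−p̄)) = 13.2308 + 3 × √(13.2308×0.88974) = 13.2308 + 3 × 3.4310 = 23.5239

23.52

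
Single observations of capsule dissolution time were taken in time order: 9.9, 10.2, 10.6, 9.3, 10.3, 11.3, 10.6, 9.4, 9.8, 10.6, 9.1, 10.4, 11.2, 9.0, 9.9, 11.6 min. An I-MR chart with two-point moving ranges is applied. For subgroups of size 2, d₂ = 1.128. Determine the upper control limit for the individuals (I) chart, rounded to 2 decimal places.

12.95

X̄ = (9.9 + 10.2 + 10.6 + 9.3 + 10.3 + 11.3 + 10.6 + 9.4 + 9.8 + 10.6 + 9.1 + 10.4 + 11.2 + 9.0 + 9.9 + 11.6) / 16 = 10.2000
Moving ranges: 0.3, 0.4, 1.3, 1.0, 1.0, 0.7, 1.2, 0.4, 0.8, 1.5, 1.3, 0.8, 2.2, 0.9, 1.7; M̄R̄ = 15.5000 / 15 = 1.0333
UCL = X̄ + 3·M̄R̄/d₂ = 10.2000 + 3 × 1.0333 / 1.128 = 12.9482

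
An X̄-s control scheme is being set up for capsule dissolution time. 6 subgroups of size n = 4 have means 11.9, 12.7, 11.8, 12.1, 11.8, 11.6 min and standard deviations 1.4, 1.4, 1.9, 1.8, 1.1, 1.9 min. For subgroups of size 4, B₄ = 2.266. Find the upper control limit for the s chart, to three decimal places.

3.588

s̄ = (1.4 + 1.4 + 1.9 + 1.8 + 1.1 + 1.9) / 6 = 1.5833
UCL_s = B₄·s̄ = 2.266 × 1.5833 = 3.5878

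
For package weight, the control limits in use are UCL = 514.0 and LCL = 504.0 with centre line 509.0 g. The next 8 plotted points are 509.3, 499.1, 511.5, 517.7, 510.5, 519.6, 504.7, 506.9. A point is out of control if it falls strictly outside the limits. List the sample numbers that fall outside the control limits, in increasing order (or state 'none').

Compare each point to [504.0, 514.0]: sample 2 = 499.1 < LCL; sample 4 = 517.7 > UCL; sample 6 = 519.6 > UCL.

2, 4, 6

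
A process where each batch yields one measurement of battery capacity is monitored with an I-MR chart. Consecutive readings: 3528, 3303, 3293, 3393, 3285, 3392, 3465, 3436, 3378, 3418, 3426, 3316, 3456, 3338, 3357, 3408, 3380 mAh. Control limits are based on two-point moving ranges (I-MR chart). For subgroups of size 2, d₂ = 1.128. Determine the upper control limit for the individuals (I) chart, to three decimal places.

3590.046

X̄ = (3528 + 3303 + 3293 + 3393 + 3285 + 3392 + 3465 + 3436 + 3378 + 3418 + 3426 + 3316 + 3456 + 3338 + 3357 + 3408 + 3380) / 17 = 3386.5882
Moving ranges: 225, 10, 100, 108, 107, 73, 29, 58, 40, 8, 110, 140, 118, 19, 51, 28; M̄R̄ = 1224.0000 / 16 = 76.5000
UCL = X̄ + 3·M̄R̄/d₂ = 3386.5882 + 3 × 76.5000 / 1.128 = 3590.0457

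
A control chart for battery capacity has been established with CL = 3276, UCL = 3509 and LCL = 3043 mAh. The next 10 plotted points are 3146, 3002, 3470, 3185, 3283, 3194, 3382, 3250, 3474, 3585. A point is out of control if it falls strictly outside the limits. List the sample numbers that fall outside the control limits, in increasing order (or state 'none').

Compare each point to [3043, 3509]: sample 2 = 3002 < LCL; sample 10 = 3585 > UCL.

2, 10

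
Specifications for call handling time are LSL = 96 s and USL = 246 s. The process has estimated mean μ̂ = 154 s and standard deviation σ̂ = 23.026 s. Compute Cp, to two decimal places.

Cp = (USL − LSL) / (6σ̂) = (246 − 96) / (6 × 23.026) = 150.0000 / 138.1560 = 1.0857

1.09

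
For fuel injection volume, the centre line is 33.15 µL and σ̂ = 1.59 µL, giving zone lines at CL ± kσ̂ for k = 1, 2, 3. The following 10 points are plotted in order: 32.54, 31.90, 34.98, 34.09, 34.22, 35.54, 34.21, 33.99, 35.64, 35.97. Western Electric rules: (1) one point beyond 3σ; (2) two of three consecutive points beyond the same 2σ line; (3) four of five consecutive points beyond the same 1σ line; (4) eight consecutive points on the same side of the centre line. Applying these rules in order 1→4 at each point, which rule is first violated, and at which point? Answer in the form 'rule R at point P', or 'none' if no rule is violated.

Zone of each point (C = within 1σ̂, B = 1σ̂–2σ̂, A = 2σ̂–3σ̂, * = beyond 3σ̂; sign = side of CL): 1:-C, 2:-C, 3:+B, 4:+C, 5:+C, 6:+B, 7:+C, 8:+C, 9:+B, 10:+B
Rule 4 (eight consecutive points on the same side of the centre line) is satisfied at point 10.

rule 4 at point 10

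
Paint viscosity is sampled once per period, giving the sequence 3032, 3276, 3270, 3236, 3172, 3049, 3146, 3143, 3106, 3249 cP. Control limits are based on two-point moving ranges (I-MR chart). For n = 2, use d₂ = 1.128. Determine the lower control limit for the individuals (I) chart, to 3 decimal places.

2945.973

X̄ = (3032 + 3276 + 3270 + 3236 + 3172 + 3049 + 3146 + 3143 + 3106 + 3249) / 10 = 3167.9000
Moving ranges: 244, 6, 34, 64, 123, 97, 3, 37, 143; M̄R̄ = 751.0000 / 9 = 83.4444
LCL = X̄ − 3·M̄R̄/d₂ = 3167.9000 − 3 × 83.4444 / 1.128 = 2945.9733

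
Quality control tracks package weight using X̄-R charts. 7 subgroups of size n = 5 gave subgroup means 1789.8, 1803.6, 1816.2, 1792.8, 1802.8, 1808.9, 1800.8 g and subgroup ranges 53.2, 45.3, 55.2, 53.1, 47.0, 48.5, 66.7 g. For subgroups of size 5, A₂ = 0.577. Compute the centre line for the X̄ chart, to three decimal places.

1802.129

X̄̄ = (1789.8 + 1803.6 + 1816.2 + 1792.8 + 1802.8 + 1808.9 + 1800.8) / 7 = 12614.9000 / 7 = 1802.1286
CL = X̄̄ = 1802.1286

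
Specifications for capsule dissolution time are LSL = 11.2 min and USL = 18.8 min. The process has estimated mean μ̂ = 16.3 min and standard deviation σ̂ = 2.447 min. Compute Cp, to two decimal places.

Cp = (USL − LSL) / (6σ̂) = (18.8 − 11.2) / (6 × 2.447) = 7.6000 / 14.6820 = 0.5176

0.52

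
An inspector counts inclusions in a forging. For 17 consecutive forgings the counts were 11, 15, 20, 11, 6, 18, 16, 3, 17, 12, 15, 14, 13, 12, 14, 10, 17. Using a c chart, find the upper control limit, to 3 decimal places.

c̄ = (11 + 15 + 20 + 11 + 6 + 18 + 16 + 3 + 17 + 12 + 15 + 14 + 13 + 12 + 14 + 10 + 17) / 17 = 224 / 17 = 13.1765
UCL = c̄ + 3√c̄ = 13.1765 + 3 × √13.1765 = 13.1765 + 3 × 3.6299 = 24.0663

24.066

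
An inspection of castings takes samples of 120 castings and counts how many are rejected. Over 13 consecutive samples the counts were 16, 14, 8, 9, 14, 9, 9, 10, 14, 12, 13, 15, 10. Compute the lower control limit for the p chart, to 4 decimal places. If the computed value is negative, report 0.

p̄ = Σdᵢ / (k·n) = 153 / (13 × 120) = 0.09808
LCL = p̄ − 3·√(p̄(1−p̄)/n) = 0.09808 − 3 × 0.02715 = 0.01663

0.0166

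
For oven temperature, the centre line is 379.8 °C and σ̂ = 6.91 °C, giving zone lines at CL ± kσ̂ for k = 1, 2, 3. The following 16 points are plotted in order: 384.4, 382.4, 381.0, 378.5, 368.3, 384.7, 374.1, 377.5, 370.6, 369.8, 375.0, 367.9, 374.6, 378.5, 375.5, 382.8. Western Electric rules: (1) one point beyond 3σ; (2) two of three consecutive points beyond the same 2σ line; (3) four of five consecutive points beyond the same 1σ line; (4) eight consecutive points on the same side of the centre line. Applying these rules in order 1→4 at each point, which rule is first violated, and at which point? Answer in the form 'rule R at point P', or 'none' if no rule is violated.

Zone of each point (C = within 1σ̂, B = 1σ̂–2σ̂, A = 2σ̂–3σ̂, * = beyond 3σ̂; sign = side of CL): 1:+C, 2:+C, 3:+C, 4:-C, 5:-B, 6:+C, 7:-C, 8:-C, 9:-B, 10:-B, 11:-C, 12:-B, 13:-C, 14:-C, 15:-C, 16:+C
Rule 4 (eight consecutive points on the same side of the centre line) is satisfied at point 14.

rule 4 at point 14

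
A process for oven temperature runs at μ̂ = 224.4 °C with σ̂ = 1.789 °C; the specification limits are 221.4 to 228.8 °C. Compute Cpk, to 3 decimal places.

Cpu = (USL − μ̂) / (3σ̂) = (228.8 − 224.4) / (3 × 1.789) = 0.8198; Cpl = (μ̂ − LSL) / (3σ̂) = (224.4 − 221.4) / (3 × 1.789) = 0.5590; Cpk = min(Cpu, Cpl) = 0.5590

0.559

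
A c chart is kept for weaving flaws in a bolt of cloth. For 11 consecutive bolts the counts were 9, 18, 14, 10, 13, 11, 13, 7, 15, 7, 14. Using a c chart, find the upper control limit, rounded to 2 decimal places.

22.26

c̄ = (9 + 18 + 14 + 10 + 13 + 11 + 13 + 7 + 15 + 7 + 14) / 11 = 131 / 11 = 11.9091
UCL = c̄ + 3√c̄ = 11.9091 + 3 × √11.9091 = 11.9091 + 3 × 3.4510 = 22.2620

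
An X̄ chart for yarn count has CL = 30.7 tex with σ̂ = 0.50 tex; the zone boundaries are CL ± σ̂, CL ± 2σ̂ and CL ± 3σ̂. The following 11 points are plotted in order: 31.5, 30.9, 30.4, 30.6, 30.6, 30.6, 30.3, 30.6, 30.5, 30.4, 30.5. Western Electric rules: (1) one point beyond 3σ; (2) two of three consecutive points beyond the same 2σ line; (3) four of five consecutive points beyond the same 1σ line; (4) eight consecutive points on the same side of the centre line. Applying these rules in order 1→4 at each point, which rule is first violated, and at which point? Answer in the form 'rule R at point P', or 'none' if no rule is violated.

Zone of each point (C = within 1σ̂, B = 1σ̂–2σ̂, A = 2σ̂–3σ̂, * = beyond 3σ̂; sign = side of CL): 1:+B, 2:+C, 3:-C, 4:-C, 5:-C, 6:-C, 7:-C, 8:-C, 9:-C, 10:-C, 11:-C
Rule 4 (eight consecutive points on the same side of the centre line) is satisfied at point 10.

rule 4 at point 10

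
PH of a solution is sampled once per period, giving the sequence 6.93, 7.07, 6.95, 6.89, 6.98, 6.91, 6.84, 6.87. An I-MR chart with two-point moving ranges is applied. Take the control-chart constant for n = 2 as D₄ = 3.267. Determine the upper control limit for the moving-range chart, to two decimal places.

Moving ranges: 0.14, 0.12, 0.06, 0.09, 0.07, 0.07, 0.03; M̄R̄ = 0.5800 / 7 = 0.0829
UCL_MR = D₄·M̄R̄ = 3.267 × 0.0829 = 0.2707

0.27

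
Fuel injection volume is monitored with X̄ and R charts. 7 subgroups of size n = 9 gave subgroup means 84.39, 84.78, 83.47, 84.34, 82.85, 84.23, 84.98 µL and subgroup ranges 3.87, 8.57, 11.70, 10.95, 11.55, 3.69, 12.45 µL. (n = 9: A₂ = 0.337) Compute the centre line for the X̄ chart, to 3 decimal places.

84.149

X̄̄ = (84.39 + 84.78 + 83.47 + 84.34 + 82.85 + 84.23 + 84.98) / 7 = 589.0400 / 7 = 84.1486
CL = X̄̄ = 84.1486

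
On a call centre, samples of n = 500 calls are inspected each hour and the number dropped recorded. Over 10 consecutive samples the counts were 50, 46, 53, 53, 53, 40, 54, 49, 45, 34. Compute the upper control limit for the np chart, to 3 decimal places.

p̄ = Σdᵢ / (k·n) = 477 / (10 × 500) = 0.09540
UCL = np̄ + 3·√(np̄(1−p̄)) = 47.7000 + 3 × √(47.7000×0.90460) = 47.7000 + 3 × 6.5688 = 67.4065

67.406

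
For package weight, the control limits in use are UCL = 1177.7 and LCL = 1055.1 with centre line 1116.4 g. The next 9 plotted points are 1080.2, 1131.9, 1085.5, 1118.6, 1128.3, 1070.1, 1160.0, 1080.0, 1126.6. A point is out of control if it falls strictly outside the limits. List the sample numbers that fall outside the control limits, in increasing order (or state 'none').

none

All 9 points lie within [1055.1, 1177.7].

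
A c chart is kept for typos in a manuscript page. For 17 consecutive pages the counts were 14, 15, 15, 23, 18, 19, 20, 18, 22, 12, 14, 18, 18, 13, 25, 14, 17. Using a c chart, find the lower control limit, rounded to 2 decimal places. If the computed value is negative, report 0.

4.86

c̄ = (14 + 15 + 15 + 23 + 18 + 19 + 20 + 18 + 22 + 12 + 14 + 18 + 18 + 13 + 25 + 14 + 17) / 17 = 295 / 17 = 17.3529
LCL = c̄ − 3√c̄ = 17.3529 − 3 × 4.1657 = 4.8559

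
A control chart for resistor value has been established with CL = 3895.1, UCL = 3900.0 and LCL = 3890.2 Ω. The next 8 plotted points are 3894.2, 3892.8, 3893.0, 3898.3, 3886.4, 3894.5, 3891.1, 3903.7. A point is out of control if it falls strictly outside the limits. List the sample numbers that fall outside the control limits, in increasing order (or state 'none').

5, 8

Compare each point to [3890.2, 3900.0]: sample 5 = 3886.4 < LCL; sample 8 = 3903.7 > UCL.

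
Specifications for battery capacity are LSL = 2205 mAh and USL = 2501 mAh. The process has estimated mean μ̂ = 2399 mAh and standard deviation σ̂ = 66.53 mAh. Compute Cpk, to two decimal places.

Cpu = (USL − μ̂) / (3σ̂) = (2501 − 2399) / (3 × 66.53) = 0.5110; Cpl = (μ̂ − LSL) / (3σ̂) = (2399 − 2205) / (3 × 66.53) = 0.9720; Cpk = min(Cpu, Cpl) = 0.5110

0.51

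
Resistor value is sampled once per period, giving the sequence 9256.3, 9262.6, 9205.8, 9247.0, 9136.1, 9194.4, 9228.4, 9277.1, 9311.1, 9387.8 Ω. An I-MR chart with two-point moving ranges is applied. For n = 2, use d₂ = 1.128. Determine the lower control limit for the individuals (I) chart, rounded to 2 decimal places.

X̄ = (9256.3 + 9262.6 + 9205.8 + 9247.0 + 9136.1 + 9194.4 + 9228.4 + 9277.1 + 9311.1 + 9387.8) / 10 = 9250.6600
Moving ranges: 6.3, 56.8, 41.2, 110.9, 58.3, 34.0, 48.7, 34.0, 76.7; M̄R̄ = 466.9000 / 9 = 51.8778
LCL = X̄ − 3·M̄R̄/d₂ = 9250.6600 − 3 × 51.8778 / 1.128 = 9112.6872

9112.69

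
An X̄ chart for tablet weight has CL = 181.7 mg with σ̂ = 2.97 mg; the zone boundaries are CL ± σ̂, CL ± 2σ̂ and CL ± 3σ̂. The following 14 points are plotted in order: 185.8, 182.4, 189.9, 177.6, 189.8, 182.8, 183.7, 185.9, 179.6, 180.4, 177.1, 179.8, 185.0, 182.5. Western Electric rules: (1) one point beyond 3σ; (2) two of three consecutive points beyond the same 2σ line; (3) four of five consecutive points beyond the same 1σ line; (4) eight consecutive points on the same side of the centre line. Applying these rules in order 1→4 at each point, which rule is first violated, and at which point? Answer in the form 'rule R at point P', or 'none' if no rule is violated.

Zone of each point (C = within 1σ̂, B = 1σ̂–2σ̂, A = 2σ̂–3σ̂, * = beyond 3σ̂; sign = side of CL): 1:+B, 2:+C, 3:+A, 4:-B, 5:+A, 6:+C, 7:+C, 8:+B, 9:-C, 10:-C, 11:-B, 12:-C, 13:+B, 14:+C
Rule 2 (two of three consecutive points beyond the same 2σ limit) is satisfied at point 5.

rule 2 at point 5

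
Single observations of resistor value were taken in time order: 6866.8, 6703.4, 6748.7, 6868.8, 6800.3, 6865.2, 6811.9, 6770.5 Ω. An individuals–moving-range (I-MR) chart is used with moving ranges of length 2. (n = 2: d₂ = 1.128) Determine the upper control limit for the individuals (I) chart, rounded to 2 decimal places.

X̄ = (6866.8 + 6703.4 + 6748.7 + 6868.8 + 6800.3 + 6865.2 + 6811.9 + 6770.5) / 8 = 6804.4500
Moving ranges: 163.4, 45.3, 120.1, 68.5, 64.9, 53.3, 41.4; M̄R̄ = 556.9000 / 7 = 79.5571
UCL = X̄ + 3·M̄R̄/d₂ = 6804.4500 + 3 × 79.5571 / 1.128 = 7016.0381

7016.04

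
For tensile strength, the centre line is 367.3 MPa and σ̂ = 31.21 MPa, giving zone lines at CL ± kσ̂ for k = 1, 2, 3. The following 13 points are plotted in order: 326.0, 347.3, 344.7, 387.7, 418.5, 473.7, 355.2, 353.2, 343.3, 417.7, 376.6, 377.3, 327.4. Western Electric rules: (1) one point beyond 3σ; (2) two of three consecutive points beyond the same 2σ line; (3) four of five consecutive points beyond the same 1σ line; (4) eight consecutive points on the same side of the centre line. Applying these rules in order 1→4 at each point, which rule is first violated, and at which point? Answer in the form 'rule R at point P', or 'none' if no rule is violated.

Zone of each point (C = within 1σ̂, B = 1σ̂–2σ̂, A = 2σ̂–3σ̂, * = beyond 3σ̂; sign = side of CL): 1:-B, 2:-C, 3:-C, 4:+C, 5:+B, 6:+*, 7:-C, 8:-C, 9:-C, 10:+B, 11:+C, 12:+C, 13:-B
Rule 1 (one point beyond the 3σ limits) is satisfied at point 6.

rule 1 at point 6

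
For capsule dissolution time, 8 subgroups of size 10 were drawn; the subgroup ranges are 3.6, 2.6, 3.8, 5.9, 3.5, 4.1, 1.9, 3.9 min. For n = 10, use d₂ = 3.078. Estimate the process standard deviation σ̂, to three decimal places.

R̄ = (3.6 + 2.6 + 3.8 + 5.9 + 3.5 + 4.1 + 1.9 + 3.9) / 8 = 3.6625
σ̂ = R̄ / d₂ = 3.6625 / 3.078 = 1.1899

1.190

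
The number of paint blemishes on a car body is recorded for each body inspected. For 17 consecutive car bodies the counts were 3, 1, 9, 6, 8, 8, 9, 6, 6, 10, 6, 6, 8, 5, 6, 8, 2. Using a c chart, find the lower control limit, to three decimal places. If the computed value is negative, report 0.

c̄ = (3 + 1 + 9 + 6 + 8 + 8 + 9 + 6 + 6 + 10 + 6 + 6 + 8 + 5 + 6 + 8 + 2) / 17 = 107 / 17 = 6.2941
LCL = c̄ − 3√c̄ = 6.2941 − 3 × 2.5088 = -1.2323 → 0 (cannot be negative)

0.000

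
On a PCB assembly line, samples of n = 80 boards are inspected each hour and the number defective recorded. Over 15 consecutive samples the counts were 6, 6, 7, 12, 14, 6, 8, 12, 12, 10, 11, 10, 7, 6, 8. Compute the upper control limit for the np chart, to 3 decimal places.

p̄ = Σdᵢ / (k·n) = 135 / (15 × 80) = 0.11250
UCL = np̄ + 3·√(np̄(1−p̄)) = 9.0000 + 3 × √(9.0000×0.88750) = 9.0000 + 3 × 2.8262 = 17.4786

17.479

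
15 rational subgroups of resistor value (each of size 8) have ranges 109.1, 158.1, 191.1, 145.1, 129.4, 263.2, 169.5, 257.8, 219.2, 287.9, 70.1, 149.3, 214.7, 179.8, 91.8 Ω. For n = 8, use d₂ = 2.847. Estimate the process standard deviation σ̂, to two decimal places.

R̄ = (109.1 + 158.1 + 191.1 + 145.1 + 129.4 + 263.2 + 169.5 + 257.8 + 219.2 + 287.9 + 70.1 + 149.3 + 214.7 + 179.8 + 91.8) / 15 = 175.7400
σ̂ = R̄ / d₂ = 175.7400 / 2.847 = 61.7281

61.73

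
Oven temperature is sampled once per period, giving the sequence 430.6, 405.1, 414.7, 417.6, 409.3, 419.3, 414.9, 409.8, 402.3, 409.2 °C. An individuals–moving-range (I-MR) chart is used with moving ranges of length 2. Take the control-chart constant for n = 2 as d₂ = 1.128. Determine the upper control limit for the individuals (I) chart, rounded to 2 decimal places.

436.98

X̄ = (430.6 + 405.1 + 414.7 + 417.6 + 409.3 + 419.3 + 414.9 + 409.8 + 402.3 + 409.2) / 10 = 413.2800
Moving ranges: 25.5, 9.6, 2.9, 8.3, 10.0, 4.4, 5.1, 7.5, 6.9; M̄R̄ = 80.2000 / 9 = 8.9111
UCL = X̄ + 3·M̄R̄/d₂ = 413.2800 + 3 × 8.9111 / 1.128 = 436.9798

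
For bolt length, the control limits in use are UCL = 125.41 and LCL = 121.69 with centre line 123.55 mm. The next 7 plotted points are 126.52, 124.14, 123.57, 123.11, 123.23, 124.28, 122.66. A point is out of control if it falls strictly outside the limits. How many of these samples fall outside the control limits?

Compare each point to [121.69, 125.41]: sample 1 = 126.52 > UCL.

1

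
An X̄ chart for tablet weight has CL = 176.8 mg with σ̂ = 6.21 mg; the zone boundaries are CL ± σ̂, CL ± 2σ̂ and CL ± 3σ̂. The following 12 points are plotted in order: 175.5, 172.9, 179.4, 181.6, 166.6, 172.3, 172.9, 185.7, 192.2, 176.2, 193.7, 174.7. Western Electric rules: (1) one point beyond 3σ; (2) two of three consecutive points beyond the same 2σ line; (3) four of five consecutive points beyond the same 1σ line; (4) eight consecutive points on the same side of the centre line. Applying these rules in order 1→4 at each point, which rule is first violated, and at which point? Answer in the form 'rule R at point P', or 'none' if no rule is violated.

rule 2 at point 11

Zone of each point (C = within 1σ̂, B = 1σ̂–2σ̂, A = 2σ̂–3σ̂, * = beyond 3σ̂; sign = side of CL): 1:-C, 2:-C, 3:+C, 4:+C, 5:-B, 6:-C, 7:-C, 8:+B, 9:+A, 10:-C, 11:+A, 12:-C
Rule 2 (two of three consecutive points beyond the same 2σ limit) is satisfied at point 11.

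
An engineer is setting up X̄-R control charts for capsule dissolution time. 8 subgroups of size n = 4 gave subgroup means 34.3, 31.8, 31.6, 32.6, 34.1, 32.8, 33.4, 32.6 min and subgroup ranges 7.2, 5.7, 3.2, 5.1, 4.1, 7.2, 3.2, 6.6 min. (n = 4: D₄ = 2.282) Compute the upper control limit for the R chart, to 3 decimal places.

12.066

R̄ = (7.2 + 5.7 + 3.2 + 5.1 + 4.1 + 7.2 + 3.2 + 6.6) / 8 = 42.3000 / 8 = 5.2875
UCL_R = D₄·R̄ = 2.282 × 5.2875 = 12.0661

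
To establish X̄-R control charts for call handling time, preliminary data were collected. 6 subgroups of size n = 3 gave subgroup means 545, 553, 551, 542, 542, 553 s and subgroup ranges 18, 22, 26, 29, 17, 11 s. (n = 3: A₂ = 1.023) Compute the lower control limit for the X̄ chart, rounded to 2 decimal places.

526.70

X̄̄ = (545 + 553 + 551 + 542 + 542 + 553) / 6 = 3286.0000 / 6 = 547.6667
R̄ = (18 + 22 + 26 + 29 + 17 + 11) / 6 = 123.0000 / 6 = 20.5000
LCL = X̄̄ − A₂·R̄ = 547.6667 − 1.023 × 20.5000 = 526.6952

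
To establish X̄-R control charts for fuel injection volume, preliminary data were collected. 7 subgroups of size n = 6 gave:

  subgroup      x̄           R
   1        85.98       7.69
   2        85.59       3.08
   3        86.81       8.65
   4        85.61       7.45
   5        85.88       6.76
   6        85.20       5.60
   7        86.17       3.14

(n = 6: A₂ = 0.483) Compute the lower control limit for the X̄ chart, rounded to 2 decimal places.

82.97

X̄̄ = (85.98 + 85.59 + 86.81 + 85.61 + 85.88 + 85.20 + 86.17) / 7 = 601.2400 / 7 = 85.8914
R̄ = (7.69 + 3.08 + 8.65 + 7.45 + 6.76 + 5.60 + 3.14) / 7 = 42.3700 / 7 = 6.0529
LCL = X̄̄ − A₂·R̄ = 85.8914 − 0.483 × 6.0529 = 82.9679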